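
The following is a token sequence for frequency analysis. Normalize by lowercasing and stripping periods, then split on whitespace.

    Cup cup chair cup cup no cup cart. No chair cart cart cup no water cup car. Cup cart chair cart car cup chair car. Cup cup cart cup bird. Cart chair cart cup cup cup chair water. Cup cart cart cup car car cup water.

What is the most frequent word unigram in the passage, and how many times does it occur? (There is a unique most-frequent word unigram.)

"cup", 18 times

Unigram frequencies (highest first):
  cup: 18
  cart: 10
  chair: 6
  car: 5
  no: 3
  water: 3
  … (1 more, each ≤ 1)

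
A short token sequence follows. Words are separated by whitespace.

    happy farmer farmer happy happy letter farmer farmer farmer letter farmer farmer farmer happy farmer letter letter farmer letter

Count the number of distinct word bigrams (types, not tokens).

8

19 tokens → 18 bigram windows in total.
Repeated bigrams (each contributes count−1 duplicates):
  farmer farmer: 5
  farmer letter: 3
  letter farmer: 3
  farmer happy: 2
  happy farmer: 2
10 duplicate windows → 18 − 10 = 8 distinct.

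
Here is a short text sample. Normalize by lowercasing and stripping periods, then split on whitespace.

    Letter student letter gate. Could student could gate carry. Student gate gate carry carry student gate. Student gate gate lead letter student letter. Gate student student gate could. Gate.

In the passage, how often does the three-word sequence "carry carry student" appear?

Scanning the 27 overlapping trigram windows for "carry carry student":
  position 13–15: carry carry student

1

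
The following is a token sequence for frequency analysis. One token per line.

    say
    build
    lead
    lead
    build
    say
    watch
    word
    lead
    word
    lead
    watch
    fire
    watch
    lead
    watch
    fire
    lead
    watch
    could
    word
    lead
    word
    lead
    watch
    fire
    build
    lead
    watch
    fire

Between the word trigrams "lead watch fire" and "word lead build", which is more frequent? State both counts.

"lead watch fire": 4 occurrences
"word lead build": 0 occurrences

"lead watch fire" (4 vs 0)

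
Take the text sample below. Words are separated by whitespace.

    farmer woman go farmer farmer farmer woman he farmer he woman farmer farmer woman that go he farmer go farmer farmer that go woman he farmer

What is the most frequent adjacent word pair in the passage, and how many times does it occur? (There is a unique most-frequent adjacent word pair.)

Bigram frequencies (highest first):
  farmer farmer: 4
  farmer woman: 3
  he farmer: 3
  go farmer: 2
  woman he: 2
  that go: 2
  … (9 more, each ≤ 1)

"farmer farmer", 4 times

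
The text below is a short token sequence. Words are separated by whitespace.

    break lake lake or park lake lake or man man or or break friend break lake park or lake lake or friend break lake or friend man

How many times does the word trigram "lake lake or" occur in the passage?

3

Scanning the 25 overlapping trigram windows for "lake lake or":
  position 2–4: lake lake or
  position 6–8: lake lake or
  position 19–21: lake lake or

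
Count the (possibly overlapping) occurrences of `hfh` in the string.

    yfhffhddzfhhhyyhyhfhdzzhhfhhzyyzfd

Sliding a length-3 window over the 34 characters (32 positions):
  position 18–20: hfh
  position 25–27: hfh

2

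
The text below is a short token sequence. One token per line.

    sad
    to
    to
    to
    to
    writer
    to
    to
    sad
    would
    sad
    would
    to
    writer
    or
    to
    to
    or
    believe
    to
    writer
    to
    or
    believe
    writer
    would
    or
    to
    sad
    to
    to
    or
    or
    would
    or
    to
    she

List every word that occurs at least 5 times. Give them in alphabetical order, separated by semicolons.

or; to

Unigram counts meeting the condition (at least 5 times):
  or: 7
  to: 15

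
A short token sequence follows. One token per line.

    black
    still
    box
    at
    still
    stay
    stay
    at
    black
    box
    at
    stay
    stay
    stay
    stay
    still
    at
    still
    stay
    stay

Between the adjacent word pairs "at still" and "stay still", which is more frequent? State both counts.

"at still" (2 vs 1)

"at still": 2 occurrences
"stay still": 1 occurrence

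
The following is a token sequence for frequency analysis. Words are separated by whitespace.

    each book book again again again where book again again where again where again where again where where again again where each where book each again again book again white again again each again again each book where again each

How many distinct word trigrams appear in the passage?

29

40 tokens → 38 trigram windows in total.
Repeated trigrams (each contributes count−1 duplicates):
  again again where: 3
  again where again: 3
  where again where: 3
  again again each: 2
  book again again: 2
  each again again: 2
9 duplicate windows → 38 − 9 = 29 distinct.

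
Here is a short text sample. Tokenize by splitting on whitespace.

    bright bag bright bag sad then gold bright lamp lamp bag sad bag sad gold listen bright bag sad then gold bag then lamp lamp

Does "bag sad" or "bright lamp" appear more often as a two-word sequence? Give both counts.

"bag sad" (4 vs 1)

"bag sad": 4 occurrences
"bright lamp": 1 occurrence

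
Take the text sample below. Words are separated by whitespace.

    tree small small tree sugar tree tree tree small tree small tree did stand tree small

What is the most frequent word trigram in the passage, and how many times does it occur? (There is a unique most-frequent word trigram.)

Trigram frequencies (highest first):
  tree small tree: 2
  tree small small: 1
  small small tree: 1
  small tree sugar: 1
  tree sugar tree: 1
  sugar tree tree: 1
  … (7 more, each ≤ 1)

"tree small tree", 2 times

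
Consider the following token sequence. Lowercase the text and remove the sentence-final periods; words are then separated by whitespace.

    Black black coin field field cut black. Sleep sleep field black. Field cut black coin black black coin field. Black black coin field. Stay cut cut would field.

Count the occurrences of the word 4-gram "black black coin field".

3

Scanning the 25 overlapping 4-gram windows for "black black coin field":
  position 1–4: black black coin field
  position 16–19: black black coin field
  position 20–23: black black coin field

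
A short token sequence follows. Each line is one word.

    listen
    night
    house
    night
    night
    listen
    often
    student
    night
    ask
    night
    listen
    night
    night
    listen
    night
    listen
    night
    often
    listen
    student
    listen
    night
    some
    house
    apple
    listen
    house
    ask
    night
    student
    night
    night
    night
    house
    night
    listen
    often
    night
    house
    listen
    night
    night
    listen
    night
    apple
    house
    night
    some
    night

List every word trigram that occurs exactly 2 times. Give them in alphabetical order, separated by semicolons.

Trigram counts meeting the condition (exactly 2 times):
  listen night night: 2
  night house night: 2
  night listen often: 2

listen night night; night house night; night listen often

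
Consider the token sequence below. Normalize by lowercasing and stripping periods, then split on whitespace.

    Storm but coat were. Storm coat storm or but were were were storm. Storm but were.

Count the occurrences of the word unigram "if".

Scanning the 16 tokens for "if":
  (none found)

0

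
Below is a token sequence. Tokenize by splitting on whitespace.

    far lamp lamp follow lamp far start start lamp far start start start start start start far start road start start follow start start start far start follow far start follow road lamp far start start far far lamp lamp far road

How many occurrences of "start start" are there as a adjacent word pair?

Scanning the 41 overlapping bigram windows for "start start":
  position 7–8: start start
  position 11–12: start start
  position 12–13: start start
  position 13–14: start start
  position 14–15: start start
  position 15–16: start start
  position 20–21: start start
  position 23–24: start start
  position 24–25: start start
  position 35–36: start start

10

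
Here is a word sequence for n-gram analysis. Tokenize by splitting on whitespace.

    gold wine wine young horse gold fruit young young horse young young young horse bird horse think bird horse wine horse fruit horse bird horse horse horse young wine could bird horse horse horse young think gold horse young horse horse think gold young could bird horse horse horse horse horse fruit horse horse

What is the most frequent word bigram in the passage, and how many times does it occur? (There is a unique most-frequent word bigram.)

"horse horse", 10 times

Bigram frequencies (highest first):
  horse horse: 10
  bird horse: 5
  young horse: 4
  horse young: 4
  young young: 3
  horse bird: 2
  … (20 more, each ≤ 2)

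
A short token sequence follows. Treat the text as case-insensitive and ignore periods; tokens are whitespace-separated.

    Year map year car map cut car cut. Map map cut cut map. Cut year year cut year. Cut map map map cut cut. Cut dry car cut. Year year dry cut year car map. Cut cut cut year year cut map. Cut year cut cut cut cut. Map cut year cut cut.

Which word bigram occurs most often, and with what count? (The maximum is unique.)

"cut cut", 9 times

Bigram frequencies (highest first):
  cut cut: 9
  map cut: 7
  cut year: 7
  cut map: 5
  year cut: 5
  map map: 3
  … (11 more, each ≤ 3)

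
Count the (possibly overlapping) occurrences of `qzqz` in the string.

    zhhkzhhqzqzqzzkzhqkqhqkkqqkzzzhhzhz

Sliding a length-4 window over the 35 characters (32 positions):
  position 8–11: qzqz
  position 10–13: qzqz

2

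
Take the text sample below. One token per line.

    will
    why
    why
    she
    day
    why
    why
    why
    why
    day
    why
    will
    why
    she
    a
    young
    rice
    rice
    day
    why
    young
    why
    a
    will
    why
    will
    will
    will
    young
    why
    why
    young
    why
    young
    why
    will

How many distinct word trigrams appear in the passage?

36 tokens → 34 trigram windows in total.
Repeated trigrams (each contributes count−1 duplicates):
  why young why: 3
  why why why: 2
3 duplicate windows → 34 − 3 = 31 distinct.

31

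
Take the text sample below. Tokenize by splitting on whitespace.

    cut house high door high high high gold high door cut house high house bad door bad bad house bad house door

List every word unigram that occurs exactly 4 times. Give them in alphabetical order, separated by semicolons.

bad; door

Unigram counts meeting the condition (exactly 4 times):
  bad: 4
  door: 4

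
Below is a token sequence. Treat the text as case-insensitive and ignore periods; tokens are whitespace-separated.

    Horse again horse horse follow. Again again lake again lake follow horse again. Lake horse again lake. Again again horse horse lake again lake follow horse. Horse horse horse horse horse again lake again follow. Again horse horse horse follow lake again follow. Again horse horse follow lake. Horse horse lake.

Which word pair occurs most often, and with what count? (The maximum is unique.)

Bigram frequencies (highest first):
  horse horse: 11
  again lake: 6
  lake again: 5
  horse again: 4
  again horse: 4
  horse follow: 3
  … (8 more, each ≤ 3)

"horse horse", 11 times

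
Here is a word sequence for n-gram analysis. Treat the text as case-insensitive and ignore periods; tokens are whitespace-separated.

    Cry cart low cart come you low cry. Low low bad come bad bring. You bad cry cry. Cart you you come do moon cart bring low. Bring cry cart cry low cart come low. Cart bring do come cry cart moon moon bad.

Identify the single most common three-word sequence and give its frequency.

"low cart come", 2 times

Trigram frequencies (highest first):
  low cart come: 2
  cry cart low: 1
  cart low cart: 1
  cart come you: 1
  come you low: 1
  you low cry: 1
  … (35 more, each ≤ 1)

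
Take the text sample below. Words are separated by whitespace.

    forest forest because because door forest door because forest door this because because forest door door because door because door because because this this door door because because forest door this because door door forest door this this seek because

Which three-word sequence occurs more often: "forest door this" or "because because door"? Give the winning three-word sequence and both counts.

"forest door this": 3 occurrences
"because because door": 1 occurrence

"forest door this" (3 vs 1)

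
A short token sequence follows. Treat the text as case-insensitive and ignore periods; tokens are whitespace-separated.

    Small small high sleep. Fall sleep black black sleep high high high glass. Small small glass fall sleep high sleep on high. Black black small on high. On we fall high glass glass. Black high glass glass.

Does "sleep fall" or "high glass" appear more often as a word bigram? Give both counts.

"high glass" (3 vs 1)

"sleep fall": 1 occurrence
"high glass": 3 occurrences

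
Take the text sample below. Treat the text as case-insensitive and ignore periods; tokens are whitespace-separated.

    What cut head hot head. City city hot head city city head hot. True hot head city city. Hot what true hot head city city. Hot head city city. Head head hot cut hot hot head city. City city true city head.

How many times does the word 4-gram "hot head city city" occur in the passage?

6

Scanning the 39 overlapping 4-gram windows for "hot head city city":
  position 4–7: hot head city city
  position 8–11: hot head city city
  position 15–18: hot head city city
  position 22–25: hot head city city
  position 26–29: hot head city city
  position 35–38: hot head city city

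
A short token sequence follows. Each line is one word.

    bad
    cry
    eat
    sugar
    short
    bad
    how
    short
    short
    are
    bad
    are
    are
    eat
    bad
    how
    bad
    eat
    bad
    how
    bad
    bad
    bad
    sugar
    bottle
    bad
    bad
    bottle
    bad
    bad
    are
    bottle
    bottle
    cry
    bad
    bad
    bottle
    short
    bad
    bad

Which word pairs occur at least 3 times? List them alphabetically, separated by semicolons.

bad bad; bad how

Bigram counts meeting the condition (at least 3 times):
  bad bad: 6
  bad how: 3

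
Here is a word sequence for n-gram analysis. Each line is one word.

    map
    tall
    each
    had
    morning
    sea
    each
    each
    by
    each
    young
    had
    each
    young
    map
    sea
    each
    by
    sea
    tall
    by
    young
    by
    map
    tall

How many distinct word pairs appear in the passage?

25 tokens → 24 bigram windows in total.
Repeated bigrams (each contributes count−1 duplicates):
  each by: 2
  each young: 2
  map tall: 2
  sea each: 2
4 duplicate windows → 24 − 4 = 20 distinct.

20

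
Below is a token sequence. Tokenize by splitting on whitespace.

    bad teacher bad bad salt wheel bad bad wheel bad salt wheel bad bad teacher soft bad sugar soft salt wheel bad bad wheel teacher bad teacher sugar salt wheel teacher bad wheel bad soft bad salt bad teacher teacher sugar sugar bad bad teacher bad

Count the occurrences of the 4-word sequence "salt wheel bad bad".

Scanning the 43 overlapping 4-gram windows for "salt wheel bad bad":
  position 5–8: salt wheel bad bad
  position 11–14: salt wheel bad bad
  position 20–23: salt wheel bad bad

3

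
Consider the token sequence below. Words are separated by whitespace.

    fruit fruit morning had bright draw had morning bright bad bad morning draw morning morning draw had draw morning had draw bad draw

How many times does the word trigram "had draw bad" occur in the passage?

1

Scanning the 21 overlapping trigram windows for "had draw bad":
  position 20–22: had draw bad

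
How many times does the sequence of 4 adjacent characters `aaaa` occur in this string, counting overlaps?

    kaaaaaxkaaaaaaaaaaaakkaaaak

Sliding a length-4 window over the 27 characters (24 positions):
  position 2–5: aaaa
  position 3–6: aaaa
  position 9–12: aaaa
  position 10–13: aaaa
  position 11–14: aaaa
  position 12–15: aaaa
  position 13–16: aaaa
  position 14–17: aaaa
  position 15–18: aaaa
  position 16–19: aaaa
  … (2 more)

12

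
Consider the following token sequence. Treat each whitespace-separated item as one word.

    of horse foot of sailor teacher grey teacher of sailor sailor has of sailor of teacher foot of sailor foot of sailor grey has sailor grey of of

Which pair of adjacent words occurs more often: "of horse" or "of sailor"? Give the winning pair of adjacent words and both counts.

"of horse": 1 occurrence
"of sailor": 5 occurrences

"of sailor" (5 vs 1)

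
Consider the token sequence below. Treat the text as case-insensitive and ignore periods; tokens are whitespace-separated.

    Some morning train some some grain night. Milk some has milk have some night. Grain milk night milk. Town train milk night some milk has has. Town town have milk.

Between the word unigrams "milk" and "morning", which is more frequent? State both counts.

"milk" (7 vs 1)

"milk": 7 occurrences
"morning": 1 occurrence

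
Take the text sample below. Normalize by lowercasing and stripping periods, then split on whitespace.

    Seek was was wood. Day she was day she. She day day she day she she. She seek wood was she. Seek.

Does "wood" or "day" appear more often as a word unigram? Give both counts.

"wood": 2 occurrences
"day": 5 occurrences

"day" (5 vs 2)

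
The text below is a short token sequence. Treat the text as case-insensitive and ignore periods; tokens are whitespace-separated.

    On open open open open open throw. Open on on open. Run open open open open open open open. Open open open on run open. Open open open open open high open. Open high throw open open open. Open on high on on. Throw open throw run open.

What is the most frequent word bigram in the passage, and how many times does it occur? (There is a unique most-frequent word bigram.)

Bigram frequencies (highest first):
  open open: 22
  throw open: 3
  open on: 3
  run open: 3
  on open: 2
  open throw: 2
  … (10 more, each ≤ 2)

"open open", 22 times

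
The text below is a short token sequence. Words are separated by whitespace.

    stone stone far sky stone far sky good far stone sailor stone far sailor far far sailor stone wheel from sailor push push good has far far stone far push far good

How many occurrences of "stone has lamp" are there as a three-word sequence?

0

Scanning the 30 overlapping trigram windows for "stone has lamp":
  (none found)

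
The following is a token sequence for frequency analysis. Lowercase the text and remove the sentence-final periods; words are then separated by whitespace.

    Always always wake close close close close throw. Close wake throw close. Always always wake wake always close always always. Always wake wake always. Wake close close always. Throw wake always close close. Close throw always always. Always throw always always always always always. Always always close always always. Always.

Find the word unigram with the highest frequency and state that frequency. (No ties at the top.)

Unigram frequencies (highest first):
  always: 24
  close: 13
  wake: 8
  throw: 5

"always", 24 times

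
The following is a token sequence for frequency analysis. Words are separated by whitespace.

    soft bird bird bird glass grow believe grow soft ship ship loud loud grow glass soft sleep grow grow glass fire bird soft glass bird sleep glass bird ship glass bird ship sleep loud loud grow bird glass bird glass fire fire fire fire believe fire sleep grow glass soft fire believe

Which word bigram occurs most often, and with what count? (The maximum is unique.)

Bigram frequencies (highest first):
  glass bird: 4
  bird glass: 3
  grow glass: 3
  fire fire: 3
  bird bird: 2
  loud loud: 2
  … (28 more, each ≤ 2)

"glass bird", 4 times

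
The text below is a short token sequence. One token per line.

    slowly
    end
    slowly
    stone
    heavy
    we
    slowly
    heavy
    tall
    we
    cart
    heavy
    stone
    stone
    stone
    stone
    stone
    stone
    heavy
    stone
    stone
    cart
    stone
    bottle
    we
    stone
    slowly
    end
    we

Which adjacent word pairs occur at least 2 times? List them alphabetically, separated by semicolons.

heavy stone; slowly end; stone heavy; stone stone

Bigram counts meeting the condition (at least 2 times):
  heavy stone: 2
  slowly end: 2
  stone heavy: 2
  stone stone: 6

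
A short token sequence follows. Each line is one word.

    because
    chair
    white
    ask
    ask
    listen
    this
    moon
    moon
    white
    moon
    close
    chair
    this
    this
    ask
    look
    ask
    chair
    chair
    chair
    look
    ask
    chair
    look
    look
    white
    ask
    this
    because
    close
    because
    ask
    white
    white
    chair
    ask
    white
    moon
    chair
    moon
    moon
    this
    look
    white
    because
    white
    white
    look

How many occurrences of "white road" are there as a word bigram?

Scanning the 48 overlapping bigram windows for "white road":
  (none found)

0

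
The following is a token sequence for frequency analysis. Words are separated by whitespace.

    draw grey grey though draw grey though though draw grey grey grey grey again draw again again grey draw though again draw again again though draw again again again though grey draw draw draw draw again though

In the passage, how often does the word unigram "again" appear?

10

Scanning the 37 tokens for "again":
  position 14: again
  position 16: again
  position 17: again
  position 21: again
  position 23: again
  position 24: again
  position 27: again
  position 28: again
  position 29: again
  position 36: again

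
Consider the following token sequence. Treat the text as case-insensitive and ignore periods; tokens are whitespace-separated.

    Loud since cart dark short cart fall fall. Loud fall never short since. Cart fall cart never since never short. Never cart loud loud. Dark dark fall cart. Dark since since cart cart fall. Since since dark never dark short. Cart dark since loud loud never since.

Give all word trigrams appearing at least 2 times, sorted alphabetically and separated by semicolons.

cart dark since; dark short cart

Trigram counts meeting the condition (at least 2 times):
  cart dark since: 2
  dark short cart: 2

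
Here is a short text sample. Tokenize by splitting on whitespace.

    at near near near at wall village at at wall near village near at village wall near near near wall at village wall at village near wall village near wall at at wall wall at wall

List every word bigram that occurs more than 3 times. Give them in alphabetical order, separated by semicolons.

Bigram counts meeting the condition (more than 3 times):
  at wall: 4
  near near: 4
  wall at: 4

at wall; near near; wall at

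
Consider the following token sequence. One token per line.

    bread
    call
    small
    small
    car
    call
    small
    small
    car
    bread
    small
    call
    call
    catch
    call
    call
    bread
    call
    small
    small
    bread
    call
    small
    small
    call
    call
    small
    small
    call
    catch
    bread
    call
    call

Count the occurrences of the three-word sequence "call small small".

Scanning the 31 overlapping trigram windows for "call small small":
  position 2–4: call small small
  position 6–8: call small small
  position 18–20: call small small
  position 22–24: call small small
  position 26–28: call small small

5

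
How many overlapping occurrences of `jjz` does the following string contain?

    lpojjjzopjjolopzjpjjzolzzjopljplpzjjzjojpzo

3

Sliding a length-3 window over the 43 characters (41 positions):
  position 5–7: jjz
  position 19–21: jjz
  position 35–37: jjz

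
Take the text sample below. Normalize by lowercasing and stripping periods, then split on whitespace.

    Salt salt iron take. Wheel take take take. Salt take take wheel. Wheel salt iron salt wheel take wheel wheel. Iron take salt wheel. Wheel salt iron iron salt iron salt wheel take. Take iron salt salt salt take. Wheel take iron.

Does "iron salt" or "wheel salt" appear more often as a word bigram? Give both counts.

"iron salt": 4 occurrences
"wheel salt": 2 occurrences

"iron salt" (4 vs 2)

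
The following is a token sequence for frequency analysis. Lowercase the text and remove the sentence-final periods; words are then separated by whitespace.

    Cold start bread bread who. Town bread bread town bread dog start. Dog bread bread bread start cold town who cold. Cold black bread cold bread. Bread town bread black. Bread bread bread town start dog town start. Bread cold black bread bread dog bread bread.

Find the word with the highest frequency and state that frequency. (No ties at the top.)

Unigram frequencies (highest first):
  bread: 20
  cold: 6
  town: 6
  start: 5
  dog: 4
  black: 3
  … (1 more, each ≤ 2)

"bread", 20 times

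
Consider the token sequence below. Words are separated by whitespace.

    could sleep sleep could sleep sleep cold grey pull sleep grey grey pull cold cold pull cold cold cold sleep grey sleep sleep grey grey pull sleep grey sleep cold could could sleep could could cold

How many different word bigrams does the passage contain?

17

36 tokens → 35 bigram windows in total.
Repeated bigrams (each contributes count−1 duplicates):
  sleep grey: 4
  cold cold: 3
  could sleep: 3
  grey pull: 3
  sleep sleep: 3
  could could: 2
  grey grey: 2
  grey sleep: 2
  … (4 more repeated)
18 duplicate windows → 35 − 18 = 17 distinct.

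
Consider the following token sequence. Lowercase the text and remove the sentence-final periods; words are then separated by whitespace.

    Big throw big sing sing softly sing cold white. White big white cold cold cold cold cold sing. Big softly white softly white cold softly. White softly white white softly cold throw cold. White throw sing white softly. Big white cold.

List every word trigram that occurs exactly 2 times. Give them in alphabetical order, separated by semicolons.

Trigram counts meeting the condition (exactly 2 times):
  big white cold: 2
  softly white softly: 2
  white softly white: 2

big white cold; softly white softly; white softly white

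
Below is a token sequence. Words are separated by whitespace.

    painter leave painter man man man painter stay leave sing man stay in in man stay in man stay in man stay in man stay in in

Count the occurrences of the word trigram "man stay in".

5

Scanning the 25 overlapping trigram windows for "man stay in":
  position 11–13: man stay in
  position 15–17: man stay in
  position 18–20: man stay in
  position 21–23: man stay in
  position 24–26: man stay in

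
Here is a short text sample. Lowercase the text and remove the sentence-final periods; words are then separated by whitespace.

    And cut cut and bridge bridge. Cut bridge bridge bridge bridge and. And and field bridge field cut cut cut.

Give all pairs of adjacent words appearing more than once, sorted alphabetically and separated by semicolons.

and and; bridge bridge; cut cut

Bigram counts meeting the condition (more than once):
  and and: 2
  bridge bridge: 4
  cut cut: 3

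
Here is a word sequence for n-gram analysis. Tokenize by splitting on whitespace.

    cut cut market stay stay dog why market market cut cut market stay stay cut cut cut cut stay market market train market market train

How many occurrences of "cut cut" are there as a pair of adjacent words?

Scanning the 24 overlapping bigram windows for "cut cut":
  position 1–2: cut cut
  position 10–11: cut cut
  position 15–16: cut cut
  position 16–17: cut cut
  position 17–18: cut cut

5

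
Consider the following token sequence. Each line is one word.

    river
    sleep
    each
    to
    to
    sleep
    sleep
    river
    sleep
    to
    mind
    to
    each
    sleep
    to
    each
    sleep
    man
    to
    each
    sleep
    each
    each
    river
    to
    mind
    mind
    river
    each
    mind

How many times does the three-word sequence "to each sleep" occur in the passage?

Scanning the 28 overlapping trigram windows for "to each sleep":
  position 12–14: to each sleep
  position 15–17: to each sleep
  position 19–21: to each sleep

3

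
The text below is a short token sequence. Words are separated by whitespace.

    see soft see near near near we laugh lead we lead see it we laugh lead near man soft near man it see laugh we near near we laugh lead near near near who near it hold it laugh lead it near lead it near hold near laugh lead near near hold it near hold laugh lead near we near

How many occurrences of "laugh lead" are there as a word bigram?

6

Scanning the 59 overlapping bigram windows for "laugh lead":
  position 8–9: laugh lead
  position 15–16: laugh lead
  position 29–30: laugh lead
  position 39–40: laugh lead
  position 48–49: laugh lead
  position 56–57: laugh lead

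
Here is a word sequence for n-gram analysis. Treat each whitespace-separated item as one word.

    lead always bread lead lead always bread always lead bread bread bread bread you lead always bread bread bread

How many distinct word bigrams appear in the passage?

19 tokens → 18 bigram windows in total.
Repeated bigrams (each contributes count−1 duplicates):
  bread bread: 5
  always bread: 3
  lead always: 3
8 duplicate windows → 18 − 8 = 10 distinct.

10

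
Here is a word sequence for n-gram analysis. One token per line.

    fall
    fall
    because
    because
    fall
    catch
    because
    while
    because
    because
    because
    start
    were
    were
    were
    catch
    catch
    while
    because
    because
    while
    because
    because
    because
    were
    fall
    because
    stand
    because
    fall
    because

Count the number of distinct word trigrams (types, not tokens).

25

31 tokens → 29 trigram windows in total.
Repeated trigrams (each contributes count−1 duplicates):
  while because because: 3
  because because because: 2
  because while because: 2
4 duplicate windows → 29 − 4 = 25 distinct.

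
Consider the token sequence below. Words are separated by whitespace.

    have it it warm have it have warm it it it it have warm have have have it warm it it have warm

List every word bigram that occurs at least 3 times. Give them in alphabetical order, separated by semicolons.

Bigram counts meeting the condition (at least 3 times):
  have it: 3
  have warm: 3
  it have: 3
  it it: 5

have it; have warm; it have; it it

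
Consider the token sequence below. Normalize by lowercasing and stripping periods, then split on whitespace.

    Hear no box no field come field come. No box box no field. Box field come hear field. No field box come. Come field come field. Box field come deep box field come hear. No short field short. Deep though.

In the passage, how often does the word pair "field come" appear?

6

Scanning the 39 overlapping bigram windows for "field come":
  position 5–6: field come
  position 7–8: field come
  position 15–16: field come
  position 24–25: field come
  position 28–29: field come
  position 32–33: field come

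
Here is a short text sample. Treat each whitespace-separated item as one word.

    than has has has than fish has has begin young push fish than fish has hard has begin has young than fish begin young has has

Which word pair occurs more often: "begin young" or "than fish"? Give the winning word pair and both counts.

"than fish" (3 vs 2)

"begin young": 2 occurrences
"than fish": 3 occurrences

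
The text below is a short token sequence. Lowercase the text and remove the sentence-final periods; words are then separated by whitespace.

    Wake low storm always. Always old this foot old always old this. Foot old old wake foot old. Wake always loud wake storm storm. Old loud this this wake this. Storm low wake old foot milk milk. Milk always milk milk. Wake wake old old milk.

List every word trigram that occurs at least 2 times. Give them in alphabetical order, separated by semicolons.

always old this; old this foot; this foot old

Trigram counts meeting the condition (at least 2 times):
  always old this: 2
  old this foot: 2
  this foot old: 2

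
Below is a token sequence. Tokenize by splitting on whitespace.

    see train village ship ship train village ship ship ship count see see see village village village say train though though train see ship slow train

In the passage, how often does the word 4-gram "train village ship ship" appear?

Scanning the 23 overlapping 4-gram windows for "train village ship ship":
  position 2–5: train village ship ship
  position 6–9: train village ship ship

2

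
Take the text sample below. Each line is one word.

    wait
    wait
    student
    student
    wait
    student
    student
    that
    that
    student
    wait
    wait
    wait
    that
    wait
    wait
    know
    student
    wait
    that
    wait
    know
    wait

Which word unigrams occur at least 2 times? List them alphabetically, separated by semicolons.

Unigram counts meeting the condition (at least 2 times):
  know: 2
  student: 6
  that: 4
  wait: 11

know; student; that; wait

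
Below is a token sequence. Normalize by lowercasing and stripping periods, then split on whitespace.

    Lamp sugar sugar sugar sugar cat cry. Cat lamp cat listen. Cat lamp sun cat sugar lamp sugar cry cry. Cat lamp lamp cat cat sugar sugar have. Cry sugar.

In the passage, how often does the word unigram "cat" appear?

Scanning the 30 tokens for "cat":
  position 6: cat
  position 8: cat
  position 10: cat
  position 12: cat
  position 15: cat
  position 21: cat
  position 24: cat
  position 25: cat

8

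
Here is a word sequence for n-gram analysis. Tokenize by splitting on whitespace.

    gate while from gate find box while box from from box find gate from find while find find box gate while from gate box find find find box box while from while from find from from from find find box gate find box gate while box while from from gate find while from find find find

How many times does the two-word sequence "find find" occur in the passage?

Scanning the 55 overlapping bigram windows for "find find":
  position 17–18: find find
  position 25–26: find find
  position 26–27: find find
  position 38–39: find find
  position 54–55: find find
  position 55–56: find find

6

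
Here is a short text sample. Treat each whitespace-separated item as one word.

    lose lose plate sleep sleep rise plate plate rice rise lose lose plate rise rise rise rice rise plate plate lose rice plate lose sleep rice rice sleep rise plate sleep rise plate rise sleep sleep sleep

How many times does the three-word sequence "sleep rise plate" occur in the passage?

3

Scanning the 35 overlapping trigram windows for "sleep rise plate":
  position 5–7: sleep rise plate
  position 28–30: sleep rise plate
  position 31–33: sleep rise plate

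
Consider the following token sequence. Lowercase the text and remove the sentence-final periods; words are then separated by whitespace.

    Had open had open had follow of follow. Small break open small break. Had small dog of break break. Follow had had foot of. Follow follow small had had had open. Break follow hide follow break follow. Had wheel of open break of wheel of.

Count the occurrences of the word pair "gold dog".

0

Scanning the 44 overlapping bigram windows for "gold dog":
  (none found)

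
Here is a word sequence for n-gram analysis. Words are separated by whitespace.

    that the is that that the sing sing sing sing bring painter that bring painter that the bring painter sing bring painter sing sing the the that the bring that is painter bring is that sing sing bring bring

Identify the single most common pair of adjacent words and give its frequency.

"sing sing", 5 times

Bigram frequencies (highest first):
  sing sing: 5
  that the: 4
  bring painter: 4
  sing bring: 3
  is that: 2
  painter that: 2
  … (16 more, each ≤ 2)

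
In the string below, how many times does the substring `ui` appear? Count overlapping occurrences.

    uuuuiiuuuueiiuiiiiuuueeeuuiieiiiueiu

Sliding a length-2 window over the 36 characters (35 positions):
  position 4–5: ui
  position 14–15: ui
  position 26–27: ui

3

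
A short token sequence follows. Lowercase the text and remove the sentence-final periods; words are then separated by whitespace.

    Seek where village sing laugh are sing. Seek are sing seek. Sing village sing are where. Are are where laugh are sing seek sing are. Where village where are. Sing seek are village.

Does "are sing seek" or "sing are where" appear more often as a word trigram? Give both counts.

"are sing seek" (4 vs 2)

"are sing seek": 4 occurrences
"sing are where": 2 occurrences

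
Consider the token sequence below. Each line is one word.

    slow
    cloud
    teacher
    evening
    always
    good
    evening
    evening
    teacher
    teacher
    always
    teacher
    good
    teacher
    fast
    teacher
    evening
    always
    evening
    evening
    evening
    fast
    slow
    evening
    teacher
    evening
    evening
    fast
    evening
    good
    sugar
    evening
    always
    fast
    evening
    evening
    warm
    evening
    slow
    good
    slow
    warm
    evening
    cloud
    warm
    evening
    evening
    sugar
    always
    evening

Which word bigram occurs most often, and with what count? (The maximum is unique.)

Bigram frequencies (highest first):
  evening evening: 6
  teacher evening: 3
  evening always: 3
  warm evening: 3
  evening teacher: 2
  always evening: 2
  … (28 more, each ≤ 2)

"evening evening", 6 times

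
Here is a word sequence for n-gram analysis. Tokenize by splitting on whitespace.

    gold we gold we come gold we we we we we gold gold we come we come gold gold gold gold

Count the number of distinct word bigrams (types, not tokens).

21 tokens → 20 bigram windows in total.
Repeated bigrams (each contributes count−1 duplicates):
  gold gold: 4
  gold we: 4
  we we: 4
  we come: 3
  come gold: 2
  we gold: 2
13 duplicate windows → 20 − 13 = 7 distinct.

7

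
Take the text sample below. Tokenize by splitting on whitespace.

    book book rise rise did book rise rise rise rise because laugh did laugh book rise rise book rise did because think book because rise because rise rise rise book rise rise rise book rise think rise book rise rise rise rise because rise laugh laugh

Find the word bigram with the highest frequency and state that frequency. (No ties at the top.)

"rise rise", 12 times

Bigram frequencies (highest first):
  rise rise: 12
  book rise: 7
  rise book: 4
  rise because: 3
  because rise: 3
  rise did: 2
  … (14 more, each ≤ 1)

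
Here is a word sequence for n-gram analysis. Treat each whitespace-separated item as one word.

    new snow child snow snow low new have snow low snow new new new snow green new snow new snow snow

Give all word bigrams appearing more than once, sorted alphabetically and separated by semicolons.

new new; new snow; snow low; snow new; snow snow

Bigram counts meeting the condition (more than once):
  new new: 2
  new snow: 4
  snow low: 2
  snow new: 2
  snow snow: 2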